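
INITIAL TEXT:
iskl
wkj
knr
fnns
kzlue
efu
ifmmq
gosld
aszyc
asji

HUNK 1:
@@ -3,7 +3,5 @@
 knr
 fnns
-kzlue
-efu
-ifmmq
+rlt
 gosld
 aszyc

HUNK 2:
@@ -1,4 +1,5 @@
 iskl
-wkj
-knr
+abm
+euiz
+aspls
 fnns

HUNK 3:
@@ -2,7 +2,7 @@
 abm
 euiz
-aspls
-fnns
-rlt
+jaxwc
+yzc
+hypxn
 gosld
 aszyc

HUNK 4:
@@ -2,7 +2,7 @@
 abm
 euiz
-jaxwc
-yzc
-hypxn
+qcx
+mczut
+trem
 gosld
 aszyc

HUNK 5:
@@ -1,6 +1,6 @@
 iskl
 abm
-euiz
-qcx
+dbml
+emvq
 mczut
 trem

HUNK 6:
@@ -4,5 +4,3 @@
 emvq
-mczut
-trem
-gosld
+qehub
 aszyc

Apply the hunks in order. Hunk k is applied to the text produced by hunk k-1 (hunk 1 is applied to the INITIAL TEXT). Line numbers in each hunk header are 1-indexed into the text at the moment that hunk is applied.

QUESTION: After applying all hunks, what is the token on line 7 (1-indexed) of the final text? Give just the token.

Answer: asji

Derivation:
Hunk 1: at line 3 remove [kzlue,efu,ifmmq] add [rlt] -> 8 lines: iskl wkj knr fnns rlt gosld aszyc asji
Hunk 2: at line 1 remove [wkj,knr] add [abm,euiz,aspls] -> 9 lines: iskl abm euiz aspls fnns rlt gosld aszyc asji
Hunk 3: at line 2 remove [aspls,fnns,rlt] add [jaxwc,yzc,hypxn] -> 9 lines: iskl abm euiz jaxwc yzc hypxn gosld aszyc asji
Hunk 4: at line 2 remove [jaxwc,yzc,hypxn] add [qcx,mczut,trem] -> 9 lines: iskl abm euiz qcx mczut trem gosld aszyc asji
Hunk 5: at line 1 remove [euiz,qcx] add [dbml,emvq] -> 9 lines: iskl abm dbml emvq mczut trem gosld aszyc asji
Hunk 6: at line 4 remove [mczut,trem,gosld] add [qehub] -> 7 lines: iskl abm dbml emvq qehub aszyc asji
Final line 7: asji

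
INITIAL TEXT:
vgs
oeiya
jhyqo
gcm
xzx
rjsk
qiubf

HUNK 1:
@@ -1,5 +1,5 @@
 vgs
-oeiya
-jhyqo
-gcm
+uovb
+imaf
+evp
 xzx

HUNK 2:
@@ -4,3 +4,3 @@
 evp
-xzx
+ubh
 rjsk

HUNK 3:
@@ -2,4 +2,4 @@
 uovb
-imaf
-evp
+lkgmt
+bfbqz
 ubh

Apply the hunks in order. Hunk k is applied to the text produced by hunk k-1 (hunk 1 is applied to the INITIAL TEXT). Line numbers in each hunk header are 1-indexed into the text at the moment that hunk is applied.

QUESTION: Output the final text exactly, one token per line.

Hunk 1: at line 1 remove [oeiya,jhyqo,gcm] add [uovb,imaf,evp] -> 7 lines: vgs uovb imaf evp xzx rjsk qiubf
Hunk 2: at line 4 remove [xzx] add [ubh] -> 7 lines: vgs uovb imaf evp ubh rjsk qiubf
Hunk 3: at line 2 remove [imaf,evp] add [lkgmt,bfbqz] -> 7 lines: vgs uovb lkgmt bfbqz ubh rjsk qiubf

Answer: vgs
uovb
lkgmt
bfbqz
ubh
rjsk
qiubf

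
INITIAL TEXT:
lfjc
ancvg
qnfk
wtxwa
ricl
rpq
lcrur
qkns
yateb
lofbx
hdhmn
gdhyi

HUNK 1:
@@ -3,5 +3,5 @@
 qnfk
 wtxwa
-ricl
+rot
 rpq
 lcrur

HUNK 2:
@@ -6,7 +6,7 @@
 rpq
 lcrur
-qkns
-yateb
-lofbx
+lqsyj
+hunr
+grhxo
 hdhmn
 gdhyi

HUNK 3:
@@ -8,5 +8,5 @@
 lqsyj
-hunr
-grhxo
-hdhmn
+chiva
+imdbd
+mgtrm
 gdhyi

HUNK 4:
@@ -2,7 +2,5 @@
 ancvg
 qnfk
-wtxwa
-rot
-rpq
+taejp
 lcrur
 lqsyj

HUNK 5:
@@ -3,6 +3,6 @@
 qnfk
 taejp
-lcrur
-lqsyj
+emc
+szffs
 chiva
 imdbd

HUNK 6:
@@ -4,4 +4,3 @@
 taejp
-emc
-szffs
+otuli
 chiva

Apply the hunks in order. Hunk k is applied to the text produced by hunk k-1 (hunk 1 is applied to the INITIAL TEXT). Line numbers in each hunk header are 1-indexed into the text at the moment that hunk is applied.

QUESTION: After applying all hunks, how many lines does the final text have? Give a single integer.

Answer: 9

Derivation:
Hunk 1: at line 3 remove [ricl] add [rot] -> 12 lines: lfjc ancvg qnfk wtxwa rot rpq lcrur qkns yateb lofbx hdhmn gdhyi
Hunk 2: at line 6 remove [qkns,yateb,lofbx] add [lqsyj,hunr,grhxo] -> 12 lines: lfjc ancvg qnfk wtxwa rot rpq lcrur lqsyj hunr grhxo hdhmn gdhyi
Hunk 3: at line 8 remove [hunr,grhxo,hdhmn] add [chiva,imdbd,mgtrm] -> 12 lines: lfjc ancvg qnfk wtxwa rot rpq lcrur lqsyj chiva imdbd mgtrm gdhyi
Hunk 4: at line 2 remove [wtxwa,rot,rpq] add [taejp] -> 10 lines: lfjc ancvg qnfk taejp lcrur lqsyj chiva imdbd mgtrm gdhyi
Hunk 5: at line 3 remove [lcrur,lqsyj] add [emc,szffs] -> 10 lines: lfjc ancvg qnfk taejp emc szffs chiva imdbd mgtrm gdhyi
Hunk 6: at line 4 remove [emc,szffs] add [otuli] -> 9 lines: lfjc ancvg qnfk taejp otuli chiva imdbd mgtrm gdhyi
Final line count: 9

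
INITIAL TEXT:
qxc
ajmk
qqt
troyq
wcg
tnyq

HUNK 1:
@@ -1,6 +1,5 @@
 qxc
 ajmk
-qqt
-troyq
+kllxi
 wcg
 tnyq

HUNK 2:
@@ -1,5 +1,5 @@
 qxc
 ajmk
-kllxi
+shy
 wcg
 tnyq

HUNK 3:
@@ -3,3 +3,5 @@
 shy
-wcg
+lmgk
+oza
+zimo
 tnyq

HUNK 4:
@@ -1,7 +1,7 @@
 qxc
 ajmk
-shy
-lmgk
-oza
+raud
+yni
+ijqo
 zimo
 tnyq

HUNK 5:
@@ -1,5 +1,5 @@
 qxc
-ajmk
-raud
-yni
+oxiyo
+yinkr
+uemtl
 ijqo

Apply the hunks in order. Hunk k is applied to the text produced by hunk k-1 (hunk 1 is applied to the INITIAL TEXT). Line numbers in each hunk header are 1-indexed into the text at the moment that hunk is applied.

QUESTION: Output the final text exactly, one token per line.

Answer: qxc
oxiyo
yinkr
uemtl
ijqo
zimo
tnyq

Derivation:
Hunk 1: at line 1 remove [qqt,troyq] add [kllxi] -> 5 lines: qxc ajmk kllxi wcg tnyq
Hunk 2: at line 1 remove [kllxi] add [shy] -> 5 lines: qxc ajmk shy wcg tnyq
Hunk 3: at line 3 remove [wcg] add [lmgk,oza,zimo] -> 7 lines: qxc ajmk shy lmgk oza zimo tnyq
Hunk 4: at line 1 remove [shy,lmgk,oza] add [raud,yni,ijqo] -> 7 lines: qxc ajmk raud yni ijqo zimo tnyq
Hunk 5: at line 1 remove [ajmk,raud,yni] add [oxiyo,yinkr,uemtl] -> 7 lines: qxc oxiyo yinkr uemtl ijqo zimo tnyq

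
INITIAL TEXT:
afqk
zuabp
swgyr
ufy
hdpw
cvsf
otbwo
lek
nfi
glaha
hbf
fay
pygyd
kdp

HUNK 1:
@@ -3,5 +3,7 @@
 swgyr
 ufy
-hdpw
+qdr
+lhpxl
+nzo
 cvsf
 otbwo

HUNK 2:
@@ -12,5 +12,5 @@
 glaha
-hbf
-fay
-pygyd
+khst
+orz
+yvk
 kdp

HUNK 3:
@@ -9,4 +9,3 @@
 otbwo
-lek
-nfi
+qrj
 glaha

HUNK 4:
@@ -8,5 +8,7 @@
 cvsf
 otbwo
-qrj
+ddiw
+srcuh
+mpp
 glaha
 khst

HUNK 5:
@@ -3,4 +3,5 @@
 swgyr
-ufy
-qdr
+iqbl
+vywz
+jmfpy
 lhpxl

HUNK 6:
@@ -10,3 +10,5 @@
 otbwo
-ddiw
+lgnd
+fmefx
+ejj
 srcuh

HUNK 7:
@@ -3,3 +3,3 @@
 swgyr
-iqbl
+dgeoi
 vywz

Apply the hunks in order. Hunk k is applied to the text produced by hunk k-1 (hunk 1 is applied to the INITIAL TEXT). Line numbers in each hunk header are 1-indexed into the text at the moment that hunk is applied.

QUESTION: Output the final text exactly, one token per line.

Answer: afqk
zuabp
swgyr
dgeoi
vywz
jmfpy
lhpxl
nzo
cvsf
otbwo
lgnd
fmefx
ejj
srcuh
mpp
glaha
khst
orz
yvk
kdp

Derivation:
Hunk 1: at line 3 remove [hdpw] add [qdr,lhpxl,nzo] -> 16 lines: afqk zuabp swgyr ufy qdr lhpxl nzo cvsf otbwo lek nfi glaha hbf fay pygyd kdp
Hunk 2: at line 12 remove [hbf,fay,pygyd] add [khst,orz,yvk] -> 16 lines: afqk zuabp swgyr ufy qdr lhpxl nzo cvsf otbwo lek nfi glaha khst orz yvk kdp
Hunk 3: at line 9 remove [lek,nfi] add [qrj] -> 15 lines: afqk zuabp swgyr ufy qdr lhpxl nzo cvsf otbwo qrj glaha khst orz yvk kdp
Hunk 4: at line 8 remove [qrj] add [ddiw,srcuh,mpp] -> 17 lines: afqk zuabp swgyr ufy qdr lhpxl nzo cvsf otbwo ddiw srcuh mpp glaha khst orz yvk kdp
Hunk 5: at line 3 remove [ufy,qdr] add [iqbl,vywz,jmfpy] -> 18 lines: afqk zuabp swgyr iqbl vywz jmfpy lhpxl nzo cvsf otbwo ddiw srcuh mpp glaha khst orz yvk kdp
Hunk 6: at line 10 remove [ddiw] add [lgnd,fmefx,ejj] -> 20 lines: afqk zuabp swgyr iqbl vywz jmfpy lhpxl nzo cvsf otbwo lgnd fmefx ejj srcuh mpp glaha khst orz yvk kdp
Hunk 7: at line 3 remove [iqbl] add [dgeoi] -> 20 lines: afqk zuabp swgyr dgeoi vywz jmfpy lhpxl nzo cvsf otbwo lgnd fmefx ejj srcuh mpp glaha khst orz yvk kdp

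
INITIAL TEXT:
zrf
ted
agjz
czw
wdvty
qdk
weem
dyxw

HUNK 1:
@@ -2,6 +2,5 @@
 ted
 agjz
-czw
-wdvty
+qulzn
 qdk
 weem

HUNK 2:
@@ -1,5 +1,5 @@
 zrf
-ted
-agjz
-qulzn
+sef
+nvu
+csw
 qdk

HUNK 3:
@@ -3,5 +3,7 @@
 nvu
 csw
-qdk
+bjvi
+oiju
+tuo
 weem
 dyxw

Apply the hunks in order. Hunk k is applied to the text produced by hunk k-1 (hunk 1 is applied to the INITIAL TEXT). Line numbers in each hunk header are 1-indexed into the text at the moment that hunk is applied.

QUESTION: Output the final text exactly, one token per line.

Hunk 1: at line 2 remove [czw,wdvty] add [qulzn] -> 7 lines: zrf ted agjz qulzn qdk weem dyxw
Hunk 2: at line 1 remove [ted,agjz,qulzn] add [sef,nvu,csw] -> 7 lines: zrf sef nvu csw qdk weem dyxw
Hunk 3: at line 3 remove [qdk] add [bjvi,oiju,tuo] -> 9 lines: zrf sef nvu csw bjvi oiju tuo weem dyxw

Answer: zrf
sef
nvu
csw
bjvi
oiju
tuo
weem
dyxw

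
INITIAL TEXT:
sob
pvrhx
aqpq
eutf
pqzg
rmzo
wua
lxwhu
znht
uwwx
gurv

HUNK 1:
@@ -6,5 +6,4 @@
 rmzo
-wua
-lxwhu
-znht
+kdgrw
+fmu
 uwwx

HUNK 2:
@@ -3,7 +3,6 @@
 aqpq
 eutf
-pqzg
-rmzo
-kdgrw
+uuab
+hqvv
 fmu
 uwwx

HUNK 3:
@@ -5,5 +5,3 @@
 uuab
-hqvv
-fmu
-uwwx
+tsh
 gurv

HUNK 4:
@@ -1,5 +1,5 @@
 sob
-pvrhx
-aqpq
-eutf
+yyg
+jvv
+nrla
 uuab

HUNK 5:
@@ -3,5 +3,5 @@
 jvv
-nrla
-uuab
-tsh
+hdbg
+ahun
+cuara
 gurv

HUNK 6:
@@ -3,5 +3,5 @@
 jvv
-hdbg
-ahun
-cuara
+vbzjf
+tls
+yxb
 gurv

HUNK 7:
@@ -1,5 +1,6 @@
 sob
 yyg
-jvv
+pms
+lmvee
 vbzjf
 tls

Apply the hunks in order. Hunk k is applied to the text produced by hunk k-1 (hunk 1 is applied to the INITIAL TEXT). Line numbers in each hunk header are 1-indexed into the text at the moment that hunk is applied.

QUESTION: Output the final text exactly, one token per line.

Answer: sob
yyg
pms
lmvee
vbzjf
tls
yxb
gurv

Derivation:
Hunk 1: at line 6 remove [wua,lxwhu,znht] add [kdgrw,fmu] -> 10 lines: sob pvrhx aqpq eutf pqzg rmzo kdgrw fmu uwwx gurv
Hunk 2: at line 3 remove [pqzg,rmzo,kdgrw] add [uuab,hqvv] -> 9 lines: sob pvrhx aqpq eutf uuab hqvv fmu uwwx gurv
Hunk 3: at line 5 remove [hqvv,fmu,uwwx] add [tsh] -> 7 lines: sob pvrhx aqpq eutf uuab tsh gurv
Hunk 4: at line 1 remove [pvrhx,aqpq,eutf] add [yyg,jvv,nrla] -> 7 lines: sob yyg jvv nrla uuab tsh gurv
Hunk 5: at line 3 remove [nrla,uuab,tsh] add [hdbg,ahun,cuara] -> 7 lines: sob yyg jvv hdbg ahun cuara gurv
Hunk 6: at line 3 remove [hdbg,ahun,cuara] add [vbzjf,tls,yxb] -> 7 lines: sob yyg jvv vbzjf tls yxb gurv
Hunk 7: at line 1 remove [jvv] add [pms,lmvee] -> 8 lines: sob yyg pms lmvee vbzjf tls yxb gurv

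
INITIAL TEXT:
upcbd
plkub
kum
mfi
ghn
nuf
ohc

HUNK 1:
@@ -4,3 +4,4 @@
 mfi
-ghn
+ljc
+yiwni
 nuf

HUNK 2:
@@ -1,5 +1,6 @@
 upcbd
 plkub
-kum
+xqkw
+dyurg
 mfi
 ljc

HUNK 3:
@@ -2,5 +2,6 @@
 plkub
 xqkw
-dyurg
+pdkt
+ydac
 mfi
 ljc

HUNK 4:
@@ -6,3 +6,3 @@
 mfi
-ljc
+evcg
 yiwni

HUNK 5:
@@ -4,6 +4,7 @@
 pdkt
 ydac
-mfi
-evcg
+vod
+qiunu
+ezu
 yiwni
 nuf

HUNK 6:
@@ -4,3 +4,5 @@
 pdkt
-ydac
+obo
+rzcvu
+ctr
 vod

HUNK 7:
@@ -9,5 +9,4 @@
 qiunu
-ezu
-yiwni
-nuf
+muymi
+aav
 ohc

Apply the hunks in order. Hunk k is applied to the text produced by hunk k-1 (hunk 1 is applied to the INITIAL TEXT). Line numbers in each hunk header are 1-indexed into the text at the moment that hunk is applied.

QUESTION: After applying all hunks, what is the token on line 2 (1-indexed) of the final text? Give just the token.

Hunk 1: at line 4 remove [ghn] add [ljc,yiwni] -> 8 lines: upcbd plkub kum mfi ljc yiwni nuf ohc
Hunk 2: at line 1 remove [kum] add [xqkw,dyurg] -> 9 lines: upcbd plkub xqkw dyurg mfi ljc yiwni nuf ohc
Hunk 3: at line 2 remove [dyurg] add [pdkt,ydac] -> 10 lines: upcbd plkub xqkw pdkt ydac mfi ljc yiwni nuf ohc
Hunk 4: at line 6 remove [ljc] add [evcg] -> 10 lines: upcbd plkub xqkw pdkt ydac mfi evcg yiwni nuf ohc
Hunk 5: at line 4 remove [mfi,evcg] add [vod,qiunu,ezu] -> 11 lines: upcbd plkub xqkw pdkt ydac vod qiunu ezu yiwni nuf ohc
Hunk 6: at line 4 remove [ydac] add [obo,rzcvu,ctr] -> 13 lines: upcbd plkub xqkw pdkt obo rzcvu ctr vod qiunu ezu yiwni nuf ohc
Hunk 7: at line 9 remove [ezu,yiwni,nuf] add [muymi,aav] -> 12 lines: upcbd plkub xqkw pdkt obo rzcvu ctr vod qiunu muymi aav ohc
Final line 2: plkub

Answer: plkub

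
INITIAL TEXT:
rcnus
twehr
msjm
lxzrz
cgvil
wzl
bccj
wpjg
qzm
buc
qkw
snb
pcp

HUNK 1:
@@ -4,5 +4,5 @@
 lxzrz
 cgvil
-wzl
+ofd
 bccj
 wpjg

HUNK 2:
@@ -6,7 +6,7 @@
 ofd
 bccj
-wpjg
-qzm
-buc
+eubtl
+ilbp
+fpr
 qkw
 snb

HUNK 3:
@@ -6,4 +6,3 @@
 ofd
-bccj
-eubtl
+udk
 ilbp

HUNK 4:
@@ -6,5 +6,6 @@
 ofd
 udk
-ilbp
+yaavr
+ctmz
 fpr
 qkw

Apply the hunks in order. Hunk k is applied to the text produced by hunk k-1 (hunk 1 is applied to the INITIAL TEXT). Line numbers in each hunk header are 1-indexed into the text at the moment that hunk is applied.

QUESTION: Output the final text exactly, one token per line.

Hunk 1: at line 4 remove [wzl] add [ofd] -> 13 lines: rcnus twehr msjm lxzrz cgvil ofd bccj wpjg qzm buc qkw snb pcp
Hunk 2: at line 6 remove [wpjg,qzm,buc] add [eubtl,ilbp,fpr] -> 13 lines: rcnus twehr msjm lxzrz cgvil ofd bccj eubtl ilbp fpr qkw snb pcp
Hunk 3: at line 6 remove [bccj,eubtl] add [udk] -> 12 lines: rcnus twehr msjm lxzrz cgvil ofd udk ilbp fpr qkw snb pcp
Hunk 4: at line 6 remove [ilbp] add [yaavr,ctmz] -> 13 lines: rcnus twehr msjm lxzrz cgvil ofd udk yaavr ctmz fpr qkw snb pcp

Answer: rcnus
twehr
msjm
lxzrz
cgvil
ofd
udk
yaavr
ctmz
fpr
qkw
snb
pcp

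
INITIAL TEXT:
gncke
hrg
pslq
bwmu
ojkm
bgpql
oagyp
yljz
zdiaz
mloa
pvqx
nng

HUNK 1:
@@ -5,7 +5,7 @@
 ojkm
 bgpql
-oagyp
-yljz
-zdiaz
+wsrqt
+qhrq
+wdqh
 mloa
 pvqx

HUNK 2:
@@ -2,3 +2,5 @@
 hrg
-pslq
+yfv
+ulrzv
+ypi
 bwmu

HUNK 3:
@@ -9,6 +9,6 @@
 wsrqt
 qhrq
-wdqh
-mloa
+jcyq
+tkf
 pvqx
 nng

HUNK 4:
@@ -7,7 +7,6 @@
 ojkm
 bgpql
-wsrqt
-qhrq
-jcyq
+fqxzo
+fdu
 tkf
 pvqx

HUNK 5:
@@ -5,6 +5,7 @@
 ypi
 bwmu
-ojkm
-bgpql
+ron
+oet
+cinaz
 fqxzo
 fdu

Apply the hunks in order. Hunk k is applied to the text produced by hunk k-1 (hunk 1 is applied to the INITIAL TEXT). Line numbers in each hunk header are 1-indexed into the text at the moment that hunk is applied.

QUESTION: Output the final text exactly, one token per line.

Answer: gncke
hrg
yfv
ulrzv
ypi
bwmu
ron
oet
cinaz
fqxzo
fdu
tkf
pvqx
nng

Derivation:
Hunk 1: at line 5 remove [oagyp,yljz,zdiaz] add [wsrqt,qhrq,wdqh] -> 12 lines: gncke hrg pslq bwmu ojkm bgpql wsrqt qhrq wdqh mloa pvqx nng
Hunk 2: at line 2 remove [pslq] add [yfv,ulrzv,ypi] -> 14 lines: gncke hrg yfv ulrzv ypi bwmu ojkm bgpql wsrqt qhrq wdqh mloa pvqx nng
Hunk 3: at line 9 remove [wdqh,mloa] add [jcyq,tkf] -> 14 lines: gncke hrg yfv ulrzv ypi bwmu ojkm bgpql wsrqt qhrq jcyq tkf pvqx nng
Hunk 4: at line 7 remove [wsrqt,qhrq,jcyq] add [fqxzo,fdu] -> 13 lines: gncke hrg yfv ulrzv ypi bwmu ojkm bgpql fqxzo fdu tkf pvqx nng
Hunk 5: at line 5 remove [ojkm,bgpql] add [ron,oet,cinaz] -> 14 lines: gncke hrg yfv ulrzv ypi bwmu ron oet cinaz fqxzo fdu tkf pvqx nng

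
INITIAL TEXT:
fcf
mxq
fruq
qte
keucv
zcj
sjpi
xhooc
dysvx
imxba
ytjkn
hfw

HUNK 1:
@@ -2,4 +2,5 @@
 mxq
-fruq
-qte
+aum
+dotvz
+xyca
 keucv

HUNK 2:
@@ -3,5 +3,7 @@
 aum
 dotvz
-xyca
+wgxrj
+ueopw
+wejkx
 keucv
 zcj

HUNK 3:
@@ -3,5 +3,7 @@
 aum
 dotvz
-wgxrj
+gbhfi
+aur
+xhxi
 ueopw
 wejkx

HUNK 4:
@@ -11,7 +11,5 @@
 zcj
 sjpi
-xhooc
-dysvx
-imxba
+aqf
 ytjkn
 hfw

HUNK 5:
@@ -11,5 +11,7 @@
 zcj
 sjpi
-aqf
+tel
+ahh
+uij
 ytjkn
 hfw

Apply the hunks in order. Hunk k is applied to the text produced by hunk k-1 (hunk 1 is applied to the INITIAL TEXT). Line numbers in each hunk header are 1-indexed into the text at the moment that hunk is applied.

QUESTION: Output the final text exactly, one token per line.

Hunk 1: at line 2 remove [fruq,qte] add [aum,dotvz,xyca] -> 13 lines: fcf mxq aum dotvz xyca keucv zcj sjpi xhooc dysvx imxba ytjkn hfw
Hunk 2: at line 3 remove [xyca] add [wgxrj,ueopw,wejkx] -> 15 lines: fcf mxq aum dotvz wgxrj ueopw wejkx keucv zcj sjpi xhooc dysvx imxba ytjkn hfw
Hunk 3: at line 3 remove [wgxrj] add [gbhfi,aur,xhxi] -> 17 lines: fcf mxq aum dotvz gbhfi aur xhxi ueopw wejkx keucv zcj sjpi xhooc dysvx imxba ytjkn hfw
Hunk 4: at line 11 remove [xhooc,dysvx,imxba] add [aqf] -> 15 lines: fcf mxq aum dotvz gbhfi aur xhxi ueopw wejkx keucv zcj sjpi aqf ytjkn hfw
Hunk 5: at line 11 remove [aqf] add [tel,ahh,uij] -> 17 lines: fcf mxq aum dotvz gbhfi aur xhxi ueopw wejkx keucv zcj sjpi tel ahh uij ytjkn hfw

Answer: fcf
mxq
aum
dotvz
gbhfi
aur
xhxi
ueopw
wejkx
keucv
zcj
sjpi
tel
ahh
uij
ytjkn
hfw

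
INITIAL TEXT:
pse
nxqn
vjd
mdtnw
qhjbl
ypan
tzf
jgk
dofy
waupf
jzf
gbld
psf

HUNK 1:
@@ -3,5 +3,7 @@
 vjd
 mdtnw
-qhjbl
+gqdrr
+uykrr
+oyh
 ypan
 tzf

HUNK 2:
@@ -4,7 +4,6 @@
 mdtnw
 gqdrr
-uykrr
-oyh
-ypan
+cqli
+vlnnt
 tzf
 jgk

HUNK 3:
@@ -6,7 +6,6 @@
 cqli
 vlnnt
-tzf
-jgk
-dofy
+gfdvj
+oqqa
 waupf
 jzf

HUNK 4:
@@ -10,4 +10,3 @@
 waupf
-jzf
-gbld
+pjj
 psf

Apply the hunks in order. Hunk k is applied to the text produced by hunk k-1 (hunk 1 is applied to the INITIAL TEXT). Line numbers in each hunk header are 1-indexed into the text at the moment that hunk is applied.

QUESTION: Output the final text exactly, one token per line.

Answer: pse
nxqn
vjd
mdtnw
gqdrr
cqli
vlnnt
gfdvj
oqqa
waupf
pjj
psf

Derivation:
Hunk 1: at line 3 remove [qhjbl] add [gqdrr,uykrr,oyh] -> 15 lines: pse nxqn vjd mdtnw gqdrr uykrr oyh ypan tzf jgk dofy waupf jzf gbld psf
Hunk 2: at line 4 remove [uykrr,oyh,ypan] add [cqli,vlnnt] -> 14 lines: pse nxqn vjd mdtnw gqdrr cqli vlnnt tzf jgk dofy waupf jzf gbld psf
Hunk 3: at line 6 remove [tzf,jgk,dofy] add [gfdvj,oqqa] -> 13 lines: pse nxqn vjd mdtnw gqdrr cqli vlnnt gfdvj oqqa waupf jzf gbld psf
Hunk 4: at line 10 remove [jzf,gbld] add [pjj] -> 12 lines: pse nxqn vjd mdtnw gqdrr cqli vlnnt gfdvj oqqa waupf pjj psf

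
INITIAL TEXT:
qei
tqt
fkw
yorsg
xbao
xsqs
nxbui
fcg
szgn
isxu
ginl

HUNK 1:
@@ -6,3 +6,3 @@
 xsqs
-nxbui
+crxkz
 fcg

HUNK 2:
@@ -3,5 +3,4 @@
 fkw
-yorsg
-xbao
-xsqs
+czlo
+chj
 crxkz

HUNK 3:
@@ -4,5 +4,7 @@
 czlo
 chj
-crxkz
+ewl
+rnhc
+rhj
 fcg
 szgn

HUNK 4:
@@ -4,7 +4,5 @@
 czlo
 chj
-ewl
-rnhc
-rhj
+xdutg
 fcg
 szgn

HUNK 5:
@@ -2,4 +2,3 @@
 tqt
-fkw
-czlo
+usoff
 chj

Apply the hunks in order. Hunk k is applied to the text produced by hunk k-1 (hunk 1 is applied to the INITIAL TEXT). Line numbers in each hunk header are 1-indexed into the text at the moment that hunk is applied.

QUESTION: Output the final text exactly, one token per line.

Answer: qei
tqt
usoff
chj
xdutg
fcg
szgn
isxu
ginl

Derivation:
Hunk 1: at line 6 remove [nxbui] add [crxkz] -> 11 lines: qei tqt fkw yorsg xbao xsqs crxkz fcg szgn isxu ginl
Hunk 2: at line 3 remove [yorsg,xbao,xsqs] add [czlo,chj] -> 10 lines: qei tqt fkw czlo chj crxkz fcg szgn isxu ginl
Hunk 3: at line 4 remove [crxkz] add [ewl,rnhc,rhj] -> 12 lines: qei tqt fkw czlo chj ewl rnhc rhj fcg szgn isxu ginl
Hunk 4: at line 4 remove [ewl,rnhc,rhj] add [xdutg] -> 10 lines: qei tqt fkw czlo chj xdutg fcg szgn isxu ginl
Hunk 5: at line 2 remove [fkw,czlo] add [usoff] -> 9 lines: qei tqt usoff chj xdutg fcg szgn isxu ginl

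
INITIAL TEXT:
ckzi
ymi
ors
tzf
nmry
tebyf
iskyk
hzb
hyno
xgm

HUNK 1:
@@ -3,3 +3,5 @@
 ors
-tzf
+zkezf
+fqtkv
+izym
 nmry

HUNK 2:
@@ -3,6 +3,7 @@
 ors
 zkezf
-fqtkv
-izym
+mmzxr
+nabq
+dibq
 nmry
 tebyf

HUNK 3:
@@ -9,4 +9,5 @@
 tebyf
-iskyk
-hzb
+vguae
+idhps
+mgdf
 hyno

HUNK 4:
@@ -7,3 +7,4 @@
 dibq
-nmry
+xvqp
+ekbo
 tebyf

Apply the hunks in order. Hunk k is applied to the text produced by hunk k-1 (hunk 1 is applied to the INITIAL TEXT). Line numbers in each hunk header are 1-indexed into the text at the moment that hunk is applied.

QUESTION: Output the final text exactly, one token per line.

Answer: ckzi
ymi
ors
zkezf
mmzxr
nabq
dibq
xvqp
ekbo
tebyf
vguae
idhps
mgdf
hyno
xgm

Derivation:
Hunk 1: at line 3 remove [tzf] add [zkezf,fqtkv,izym] -> 12 lines: ckzi ymi ors zkezf fqtkv izym nmry tebyf iskyk hzb hyno xgm
Hunk 2: at line 3 remove [fqtkv,izym] add [mmzxr,nabq,dibq] -> 13 lines: ckzi ymi ors zkezf mmzxr nabq dibq nmry tebyf iskyk hzb hyno xgm
Hunk 3: at line 9 remove [iskyk,hzb] add [vguae,idhps,mgdf] -> 14 lines: ckzi ymi ors zkezf mmzxr nabq dibq nmry tebyf vguae idhps mgdf hyno xgm
Hunk 4: at line 7 remove [nmry] add [xvqp,ekbo] -> 15 lines: ckzi ymi ors zkezf mmzxr nabq dibq xvqp ekbo tebyf vguae idhps mgdf hyno xgm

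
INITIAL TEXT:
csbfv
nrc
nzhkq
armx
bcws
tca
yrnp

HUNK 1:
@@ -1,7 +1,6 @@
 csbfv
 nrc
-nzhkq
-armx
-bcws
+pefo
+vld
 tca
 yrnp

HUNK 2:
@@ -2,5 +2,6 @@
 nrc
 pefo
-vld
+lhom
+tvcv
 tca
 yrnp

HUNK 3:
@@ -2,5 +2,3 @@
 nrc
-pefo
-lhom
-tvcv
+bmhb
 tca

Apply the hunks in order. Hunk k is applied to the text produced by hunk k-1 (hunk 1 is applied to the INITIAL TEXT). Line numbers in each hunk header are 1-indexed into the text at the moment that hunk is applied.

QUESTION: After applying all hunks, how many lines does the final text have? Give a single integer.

Hunk 1: at line 1 remove [nzhkq,armx,bcws] add [pefo,vld] -> 6 lines: csbfv nrc pefo vld tca yrnp
Hunk 2: at line 2 remove [vld] add [lhom,tvcv] -> 7 lines: csbfv nrc pefo lhom tvcv tca yrnp
Hunk 3: at line 2 remove [pefo,lhom,tvcv] add [bmhb] -> 5 lines: csbfv nrc bmhb tca yrnp
Final line count: 5

Answer: 5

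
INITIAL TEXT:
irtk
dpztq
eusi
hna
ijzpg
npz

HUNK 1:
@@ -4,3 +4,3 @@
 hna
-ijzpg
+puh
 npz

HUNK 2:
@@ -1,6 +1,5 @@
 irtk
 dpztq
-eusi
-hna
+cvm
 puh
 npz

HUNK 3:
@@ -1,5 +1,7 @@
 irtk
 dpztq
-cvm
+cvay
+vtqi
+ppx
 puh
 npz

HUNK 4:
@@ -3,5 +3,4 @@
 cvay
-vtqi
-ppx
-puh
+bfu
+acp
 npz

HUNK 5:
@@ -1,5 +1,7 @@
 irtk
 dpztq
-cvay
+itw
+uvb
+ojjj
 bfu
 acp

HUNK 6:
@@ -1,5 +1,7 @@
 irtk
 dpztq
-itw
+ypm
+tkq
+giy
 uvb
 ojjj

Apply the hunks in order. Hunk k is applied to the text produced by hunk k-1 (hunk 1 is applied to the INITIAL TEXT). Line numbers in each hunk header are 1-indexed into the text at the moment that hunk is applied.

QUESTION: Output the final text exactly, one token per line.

Hunk 1: at line 4 remove [ijzpg] add [puh] -> 6 lines: irtk dpztq eusi hna puh npz
Hunk 2: at line 1 remove [eusi,hna] add [cvm] -> 5 lines: irtk dpztq cvm puh npz
Hunk 3: at line 1 remove [cvm] add [cvay,vtqi,ppx] -> 7 lines: irtk dpztq cvay vtqi ppx puh npz
Hunk 4: at line 3 remove [vtqi,ppx,puh] add [bfu,acp] -> 6 lines: irtk dpztq cvay bfu acp npz
Hunk 5: at line 1 remove [cvay] add [itw,uvb,ojjj] -> 8 lines: irtk dpztq itw uvb ojjj bfu acp npz
Hunk 6: at line 1 remove [itw] add [ypm,tkq,giy] -> 10 lines: irtk dpztq ypm tkq giy uvb ojjj bfu acp npz

Answer: irtk
dpztq
ypm
tkq
giy
uvb
ojjj
bfu
acp
npz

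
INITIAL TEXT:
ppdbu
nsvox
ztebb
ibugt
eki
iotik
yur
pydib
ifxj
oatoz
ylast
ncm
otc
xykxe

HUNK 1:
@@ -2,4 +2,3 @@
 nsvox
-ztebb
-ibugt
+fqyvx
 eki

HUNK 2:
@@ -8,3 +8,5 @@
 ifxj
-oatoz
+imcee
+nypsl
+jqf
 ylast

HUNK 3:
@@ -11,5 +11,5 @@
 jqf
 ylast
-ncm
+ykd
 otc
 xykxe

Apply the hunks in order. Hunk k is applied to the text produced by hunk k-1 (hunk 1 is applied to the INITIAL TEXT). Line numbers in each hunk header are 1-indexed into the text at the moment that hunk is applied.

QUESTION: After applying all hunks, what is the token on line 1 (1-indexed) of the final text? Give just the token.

Answer: ppdbu

Derivation:
Hunk 1: at line 2 remove [ztebb,ibugt] add [fqyvx] -> 13 lines: ppdbu nsvox fqyvx eki iotik yur pydib ifxj oatoz ylast ncm otc xykxe
Hunk 2: at line 8 remove [oatoz] add [imcee,nypsl,jqf] -> 15 lines: ppdbu nsvox fqyvx eki iotik yur pydib ifxj imcee nypsl jqf ylast ncm otc xykxe
Hunk 3: at line 11 remove [ncm] add [ykd] -> 15 lines: ppdbu nsvox fqyvx eki iotik yur pydib ifxj imcee nypsl jqf ylast ykd otc xykxe
Final line 1: ppdbu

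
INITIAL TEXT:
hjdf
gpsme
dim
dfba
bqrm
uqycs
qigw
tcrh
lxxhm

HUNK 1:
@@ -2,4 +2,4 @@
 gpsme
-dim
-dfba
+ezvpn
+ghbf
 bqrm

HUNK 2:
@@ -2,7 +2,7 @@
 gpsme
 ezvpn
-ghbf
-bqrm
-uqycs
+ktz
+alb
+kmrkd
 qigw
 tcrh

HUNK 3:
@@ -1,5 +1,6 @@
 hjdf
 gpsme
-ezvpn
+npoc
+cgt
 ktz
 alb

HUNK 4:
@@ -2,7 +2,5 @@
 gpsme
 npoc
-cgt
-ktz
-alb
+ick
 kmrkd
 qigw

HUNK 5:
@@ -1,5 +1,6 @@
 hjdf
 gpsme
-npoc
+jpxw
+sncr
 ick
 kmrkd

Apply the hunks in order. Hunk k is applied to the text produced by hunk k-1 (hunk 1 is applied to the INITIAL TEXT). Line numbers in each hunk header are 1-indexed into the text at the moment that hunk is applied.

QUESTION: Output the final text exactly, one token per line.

Hunk 1: at line 2 remove [dim,dfba] add [ezvpn,ghbf] -> 9 lines: hjdf gpsme ezvpn ghbf bqrm uqycs qigw tcrh lxxhm
Hunk 2: at line 2 remove [ghbf,bqrm,uqycs] add [ktz,alb,kmrkd] -> 9 lines: hjdf gpsme ezvpn ktz alb kmrkd qigw tcrh lxxhm
Hunk 3: at line 1 remove [ezvpn] add [npoc,cgt] -> 10 lines: hjdf gpsme npoc cgt ktz alb kmrkd qigw tcrh lxxhm
Hunk 4: at line 2 remove [cgt,ktz,alb] add [ick] -> 8 lines: hjdf gpsme npoc ick kmrkd qigw tcrh lxxhm
Hunk 5: at line 1 remove [npoc] add [jpxw,sncr] -> 9 lines: hjdf gpsme jpxw sncr ick kmrkd qigw tcrh lxxhm

Answer: hjdf
gpsme
jpxw
sncr
ick
kmrkd
qigw
tcrh
lxxhm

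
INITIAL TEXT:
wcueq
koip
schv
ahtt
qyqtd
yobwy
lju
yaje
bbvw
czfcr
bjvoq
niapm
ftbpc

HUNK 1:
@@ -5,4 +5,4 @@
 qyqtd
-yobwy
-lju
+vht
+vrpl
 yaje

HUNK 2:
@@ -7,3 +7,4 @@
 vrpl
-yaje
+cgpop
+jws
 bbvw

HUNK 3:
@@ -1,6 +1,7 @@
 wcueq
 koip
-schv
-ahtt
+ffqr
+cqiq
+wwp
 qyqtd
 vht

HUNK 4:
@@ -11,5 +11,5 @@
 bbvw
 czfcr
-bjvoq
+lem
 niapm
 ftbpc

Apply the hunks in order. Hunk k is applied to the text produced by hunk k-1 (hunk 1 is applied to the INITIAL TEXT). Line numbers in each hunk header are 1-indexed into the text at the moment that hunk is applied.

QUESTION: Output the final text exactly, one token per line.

Answer: wcueq
koip
ffqr
cqiq
wwp
qyqtd
vht
vrpl
cgpop
jws
bbvw
czfcr
lem
niapm
ftbpc

Derivation:
Hunk 1: at line 5 remove [yobwy,lju] add [vht,vrpl] -> 13 lines: wcueq koip schv ahtt qyqtd vht vrpl yaje bbvw czfcr bjvoq niapm ftbpc
Hunk 2: at line 7 remove [yaje] add [cgpop,jws] -> 14 lines: wcueq koip schv ahtt qyqtd vht vrpl cgpop jws bbvw czfcr bjvoq niapm ftbpc
Hunk 3: at line 1 remove [schv,ahtt] add [ffqr,cqiq,wwp] -> 15 lines: wcueq koip ffqr cqiq wwp qyqtd vht vrpl cgpop jws bbvw czfcr bjvoq niapm ftbpc
Hunk 4: at line 11 remove [bjvoq] add [lem] -> 15 lines: wcueq koip ffqr cqiq wwp qyqtd vht vrpl cgpop jws bbvw czfcr lem niapm ftbpc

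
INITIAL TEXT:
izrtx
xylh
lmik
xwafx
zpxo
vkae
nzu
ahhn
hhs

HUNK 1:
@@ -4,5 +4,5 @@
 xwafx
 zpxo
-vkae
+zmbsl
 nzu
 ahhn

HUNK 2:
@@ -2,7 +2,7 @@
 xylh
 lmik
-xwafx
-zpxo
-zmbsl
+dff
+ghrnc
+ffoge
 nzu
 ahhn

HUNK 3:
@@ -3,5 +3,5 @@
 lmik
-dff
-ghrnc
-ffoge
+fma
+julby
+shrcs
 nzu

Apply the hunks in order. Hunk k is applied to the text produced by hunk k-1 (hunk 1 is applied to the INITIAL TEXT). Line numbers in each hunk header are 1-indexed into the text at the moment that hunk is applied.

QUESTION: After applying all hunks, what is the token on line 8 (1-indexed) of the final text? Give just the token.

Answer: ahhn

Derivation:
Hunk 1: at line 4 remove [vkae] add [zmbsl] -> 9 lines: izrtx xylh lmik xwafx zpxo zmbsl nzu ahhn hhs
Hunk 2: at line 2 remove [xwafx,zpxo,zmbsl] add [dff,ghrnc,ffoge] -> 9 lines: izrtx xylh lmik dff ghrnc ffoge nzu ahhn hhs
Hunk 3: at line 3 remove [dff,ghrnc,ffoge] add [fma,julby,shrcs] -> 9 lines: izrtx xylh lmik fma julby shrcs nzu ahhn hhs
Final line 8: ahhn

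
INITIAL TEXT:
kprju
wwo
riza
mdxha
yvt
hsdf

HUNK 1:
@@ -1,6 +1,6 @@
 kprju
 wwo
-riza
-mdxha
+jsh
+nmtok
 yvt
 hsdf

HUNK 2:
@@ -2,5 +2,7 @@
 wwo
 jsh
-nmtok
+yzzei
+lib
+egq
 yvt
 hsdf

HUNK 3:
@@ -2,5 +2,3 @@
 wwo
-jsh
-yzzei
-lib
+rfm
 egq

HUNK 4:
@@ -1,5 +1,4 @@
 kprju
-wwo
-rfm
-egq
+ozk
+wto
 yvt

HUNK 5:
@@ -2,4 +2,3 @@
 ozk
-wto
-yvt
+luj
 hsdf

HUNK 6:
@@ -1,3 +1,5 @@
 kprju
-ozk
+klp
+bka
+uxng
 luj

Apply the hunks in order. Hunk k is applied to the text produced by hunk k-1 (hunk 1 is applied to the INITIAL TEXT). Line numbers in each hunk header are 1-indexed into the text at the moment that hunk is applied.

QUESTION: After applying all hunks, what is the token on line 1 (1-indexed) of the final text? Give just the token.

Hunk 1: at line 1 remove [riza,mdxha] add [jsh,nmtok] -> 6 lines: kprju wwo jsh nmtok yvt hsdf
Hunk 2: at line 2 remove [nmtok] add [yzzei,lib,egq] -> 8 lines: kprju wwo jsh yzzei lib egq yvt hsdf
Hunk 3: at line 2 remove [jsh,yzzei,lib] add [rfm] -> 6 lines: kprju wwo rfm egq yvt hsdf
Hunk 4: at line 1 remove [wwo,rfm,egq] add [ozk,wto] -> 5 lines: kprju ozk wto yvt hsdf
Hunk 5: at line 2 remove [wto,yvt] add [luj] -> 4 lines: kprju ozk luj hsdf
Hunk 6: at line 1 remove [ozk] add [klp,bka,uxng] -> 6 lines: kprju klp bka uxng luj hsdf
Final line 1: kprju

Answer: kprju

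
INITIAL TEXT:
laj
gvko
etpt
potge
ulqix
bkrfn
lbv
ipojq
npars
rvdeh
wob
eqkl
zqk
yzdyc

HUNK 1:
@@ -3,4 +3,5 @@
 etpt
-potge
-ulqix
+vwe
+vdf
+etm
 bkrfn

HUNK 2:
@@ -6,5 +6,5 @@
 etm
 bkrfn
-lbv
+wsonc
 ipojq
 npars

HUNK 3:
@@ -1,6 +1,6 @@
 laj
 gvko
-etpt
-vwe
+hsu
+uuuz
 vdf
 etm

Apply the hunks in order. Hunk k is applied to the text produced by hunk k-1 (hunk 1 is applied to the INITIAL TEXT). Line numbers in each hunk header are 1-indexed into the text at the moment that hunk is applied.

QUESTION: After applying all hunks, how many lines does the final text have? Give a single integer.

Answer: 15

Derivation:
Hunk 1: at line 3 remove [potge,ulqix] add [vwe,vdf,etm] -> 15 lines: laj gvko etpt vwe vdf etm bkrfn lbv ipojq npars rvdeh wob eqkl zqk yzdyc
Hunk 2: at line 6 remove [lbv] add [wsonc] -> 15 lines: laj gvko etpt vwe vdf etm bkrfn wsonc ipojq npars rvdeh wob eqkl zqk yzdyc
Hunk 3: at line 1 remove [etpt,vwe] add [hsu,uuuz] -> 15 lines: laj gvko hsu uuuz vdf etm bkrfn wsonc ipojq npars rvdeh wob eqkl zqk yzdyc
Final line count: 15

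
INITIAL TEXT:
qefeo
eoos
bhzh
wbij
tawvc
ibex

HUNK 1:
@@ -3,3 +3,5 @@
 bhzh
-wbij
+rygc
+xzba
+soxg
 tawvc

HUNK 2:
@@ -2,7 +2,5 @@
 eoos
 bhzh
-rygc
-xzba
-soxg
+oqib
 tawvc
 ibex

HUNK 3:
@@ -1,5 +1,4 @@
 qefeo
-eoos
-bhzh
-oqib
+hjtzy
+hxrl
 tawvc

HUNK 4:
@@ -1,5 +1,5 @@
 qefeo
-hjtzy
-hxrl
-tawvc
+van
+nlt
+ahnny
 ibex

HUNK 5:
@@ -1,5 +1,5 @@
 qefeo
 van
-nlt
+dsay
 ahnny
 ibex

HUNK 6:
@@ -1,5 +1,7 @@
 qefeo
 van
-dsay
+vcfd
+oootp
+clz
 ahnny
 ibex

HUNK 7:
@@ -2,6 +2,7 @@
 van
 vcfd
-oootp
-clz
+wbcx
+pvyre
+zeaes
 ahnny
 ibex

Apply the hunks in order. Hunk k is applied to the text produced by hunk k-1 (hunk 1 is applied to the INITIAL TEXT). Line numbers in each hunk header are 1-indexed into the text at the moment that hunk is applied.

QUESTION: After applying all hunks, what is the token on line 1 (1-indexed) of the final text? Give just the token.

Hunk 1: at line 3 remove [wbij] add [rygc,xzba,soxg] -> 8 lines: qefeo eoos bhzh rygc xzba soxg tawvc ibex
Hunk 2: at line 2 remove [rygc,xzba,soxg] add [oqib] -> 6 lines: qefeo eoos bhzh oqib tawvc ibex
Hunk 3: at line 1 remove [eoos,bhzh,oqib] add [hjtzy,hxrl] -> 5 lines: qefeo hjtzy hxrl tawvc ibex
Hunk 4: at line 1 remove [hjtzy,hxrl,tawvc] add [van,nlt,ahnny] -> 5 lines: qefeo van nlt ahnny ibex
Hunk 5: at line 1 remove [nlt] add [dsay] -> 5 lines: qefeo van dsay ahnny ibex
Hunk 6: at line 1 remove [dsay] add [vcfd,oootp,clz] -> 7 lines: qefeo van vcfd oootp clz ahnny ibex
Hunk 7: at line 2 remove [oootp,clz] add [wbcx,pvyre,zeaes] -> 8 lines: qefeo van vcfd wbcx pvyre zeaes ahnny ibex
Final line 1: qefeo

Answer: qefeo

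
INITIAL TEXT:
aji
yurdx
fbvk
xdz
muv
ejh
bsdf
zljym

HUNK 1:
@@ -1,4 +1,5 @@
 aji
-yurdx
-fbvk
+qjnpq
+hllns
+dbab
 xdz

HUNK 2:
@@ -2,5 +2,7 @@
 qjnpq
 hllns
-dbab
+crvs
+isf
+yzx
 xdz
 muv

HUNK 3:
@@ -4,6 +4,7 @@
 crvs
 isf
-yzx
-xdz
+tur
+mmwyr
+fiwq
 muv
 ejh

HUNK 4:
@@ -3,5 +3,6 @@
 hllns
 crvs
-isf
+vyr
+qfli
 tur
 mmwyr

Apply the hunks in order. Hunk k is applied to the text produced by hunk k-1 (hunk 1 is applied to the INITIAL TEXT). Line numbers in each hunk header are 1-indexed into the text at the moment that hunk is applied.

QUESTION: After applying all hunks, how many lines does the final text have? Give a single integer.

Hunk 1: at line 1 remove [yurdx,fbvk] add [qjnpq,hllns,dbab] -> 9 lines: aji qjnpq hllns dbab xdz muv ejh bsdf zljym
Hunk 2: at line 2 remove [dbab] add [crvs,isf,yzx] -> 11 lines: aji qjnpq hllns crvs isf yzx xdz muv ejh bsdf zljym
Hunk 3: at line 4 remove [yzx,xdz] add [tur,mmwyr,fiwq] -> 12 lines: aji qjnpq hllns crvs isf tur mmwyr fiwq muv ejh bsdf zljym
Hunk 4: at line 3 remove [isf] add [vyr,qfli] -> 13 lines: aji qjnpq hllns crvs vyr qfli tur mmwyr fiwq muv ejh bsdf zljym
Final line count: 13

Answer: 13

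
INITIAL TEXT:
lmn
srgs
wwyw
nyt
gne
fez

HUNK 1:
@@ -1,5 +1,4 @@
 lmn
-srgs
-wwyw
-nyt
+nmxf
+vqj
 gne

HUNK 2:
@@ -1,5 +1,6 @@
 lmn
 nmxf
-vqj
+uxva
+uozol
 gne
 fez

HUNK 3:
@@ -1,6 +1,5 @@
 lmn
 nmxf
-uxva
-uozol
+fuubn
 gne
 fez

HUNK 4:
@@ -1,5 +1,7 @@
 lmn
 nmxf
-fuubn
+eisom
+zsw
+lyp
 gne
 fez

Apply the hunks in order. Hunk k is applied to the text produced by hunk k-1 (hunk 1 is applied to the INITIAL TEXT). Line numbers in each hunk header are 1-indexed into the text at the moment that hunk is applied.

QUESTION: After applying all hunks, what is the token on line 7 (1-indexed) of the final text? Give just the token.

Hunk 1: at line 1 remove [srgs,wwyw,nyt] add [nmxf,vqj] -> 5 lines: lmn nmxf vqj gne fez
Hunk 2: at line 1 remove [vqj] add [uxva,uozol] -> 6 lines: lmn nmxf uxva uozol gne fez
Hunk 3: at line 1 remove [uxva,uozol] add [fuubn] -> 5 lines: lmn nmxf fuubn gne fez
Hunk 4: at line 1 remove [fuubn] add [eisom,zsw,lyp] -> 7 lines: lmn nmxf eisom zsw lyp gne fez
Final line 7: fez

Answer: fez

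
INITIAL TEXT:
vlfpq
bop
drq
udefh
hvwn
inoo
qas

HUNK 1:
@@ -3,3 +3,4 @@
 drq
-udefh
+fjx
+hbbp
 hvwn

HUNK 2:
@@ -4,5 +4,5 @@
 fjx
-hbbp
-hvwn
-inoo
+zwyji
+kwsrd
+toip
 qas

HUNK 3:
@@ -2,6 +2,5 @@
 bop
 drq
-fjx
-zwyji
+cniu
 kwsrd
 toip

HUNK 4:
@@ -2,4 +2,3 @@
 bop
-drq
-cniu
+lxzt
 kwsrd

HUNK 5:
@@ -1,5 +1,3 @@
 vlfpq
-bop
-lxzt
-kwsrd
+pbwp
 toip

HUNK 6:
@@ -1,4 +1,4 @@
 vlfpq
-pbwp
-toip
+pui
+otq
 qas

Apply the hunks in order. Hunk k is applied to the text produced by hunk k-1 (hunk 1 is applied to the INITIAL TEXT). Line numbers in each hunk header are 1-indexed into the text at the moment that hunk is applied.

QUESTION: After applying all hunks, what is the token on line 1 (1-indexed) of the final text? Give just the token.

Answer: vlfpq

Derivation:
Hunk 1: at line 3 remove [udefh] add [fjx,hbbp] -> 8 lines: vlfpq bop drq fjx hbbp hvwn inoo qas
Hunk 2: at line 4 remove [hbbp,hvwn,inoo] add [zwyji,kwsrd,toip] -> 8 lines: vlfpq bop drq fjx zwyji kwsrd toip qas
Hunk 3: at line 2 remove [fjx,zwyji] add [cniu] -> 7 lines: vlfpq bop drq cniu kwsrd toip qas
Hunk 4: at line 2 remove [drq,cniu] add [lxzt] -> 6 lines: vlfpq bop lxzt kwsrd toip qas
Hunk 5: at line 1 remove [bop,lxzt,kwsrd] add [pbwp] -> 4 lines: vlfpq pbwp toip qas
Hunk 6: at line 1 remove [pbwp,toip] add [pui,otq] -> 4 lines: vlfpq pui otq qas
Final line 1: vlfpq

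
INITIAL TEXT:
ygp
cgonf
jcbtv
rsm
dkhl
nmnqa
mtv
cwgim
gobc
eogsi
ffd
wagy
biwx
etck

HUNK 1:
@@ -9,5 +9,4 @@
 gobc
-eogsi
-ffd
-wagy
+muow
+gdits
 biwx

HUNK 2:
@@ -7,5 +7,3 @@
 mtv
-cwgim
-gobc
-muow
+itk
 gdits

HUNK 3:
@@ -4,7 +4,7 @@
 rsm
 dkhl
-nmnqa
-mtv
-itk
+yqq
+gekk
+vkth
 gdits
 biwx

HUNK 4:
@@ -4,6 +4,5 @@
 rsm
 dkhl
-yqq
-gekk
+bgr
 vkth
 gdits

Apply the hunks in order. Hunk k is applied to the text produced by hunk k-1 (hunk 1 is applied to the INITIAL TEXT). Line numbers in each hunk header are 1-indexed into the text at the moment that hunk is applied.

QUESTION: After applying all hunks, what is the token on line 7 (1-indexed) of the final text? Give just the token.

Answer: vkth

Derivation:
Hunk 1: at line 9 remove [eogsi,ffd,wagy] add [muow,gdits] -> 13 lines: ygp cgonf jcbtv rsm dkhl nmnqa mtv cwgim gobc muow gdits biwx etck
Hunk 2: at line 7 remove [cwgim,gobc,muow] add [itk] -> 11 lines: ygp cgonf jcbtv rsm dkhl nmnqa mtv itk gdits biwx etck
Hunk 3: at line 4 remove [nmnqa,mtv,itk] add [yqq,gekk,vkth] -> 11 lines: ygp cgonf jcbtv rsm dkhl yqq gekk vkth gdits biwx etck
Hunk 4: at line 4 remove [yqq,gekk] add [bgr] -> 10 lines: ygp cgonf jcbtv rsm dkhl bgr vkth gdits biwx etck
Final line 7: vkth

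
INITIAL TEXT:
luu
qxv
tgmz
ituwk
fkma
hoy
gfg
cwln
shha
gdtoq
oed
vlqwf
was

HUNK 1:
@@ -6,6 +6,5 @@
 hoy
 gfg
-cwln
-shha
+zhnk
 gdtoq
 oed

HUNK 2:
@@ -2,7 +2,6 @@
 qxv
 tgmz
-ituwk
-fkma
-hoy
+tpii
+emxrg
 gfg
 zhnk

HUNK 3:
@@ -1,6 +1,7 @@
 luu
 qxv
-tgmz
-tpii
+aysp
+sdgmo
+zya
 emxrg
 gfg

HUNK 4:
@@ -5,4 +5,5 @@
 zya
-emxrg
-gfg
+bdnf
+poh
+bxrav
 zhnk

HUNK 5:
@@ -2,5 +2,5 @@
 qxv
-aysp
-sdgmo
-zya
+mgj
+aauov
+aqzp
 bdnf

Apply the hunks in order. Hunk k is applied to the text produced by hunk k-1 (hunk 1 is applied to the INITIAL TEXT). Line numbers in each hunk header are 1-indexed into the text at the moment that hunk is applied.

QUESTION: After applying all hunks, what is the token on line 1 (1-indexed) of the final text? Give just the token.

Hunk 1: at line 6 remove [cwln,shha] add [zhnk] -> 12 lines: luu qxv tgmz ituwk fkma hoy gfg zhnk gdtoq oed vlqwf was
Hunk 2: at line 2 remove [ituwk,fkma,hoy] add [tpii,emxrg] -> 11 lines: luu qxv tgmz tpii emxrg gfg zhnk gdtoq oed vlqwf was
Hunk 3: at line 1 remove [tgmz,tpii] add [aysp,sdgmo,zya] -> 12 lines: luu qxv aysp sdgmo zya emxrg gfg zhnk gdtoq oed vlqwf was
Hunk 4: at line 5 remove [emxrg,gfg] add [bdnf,poh,bxrav] -> 13 lines: luu qxv aysp sdgmo zya bdnf poh bxrav zhnk gdtoq oed vlqwf was
Hunk 5: at line 2 remove [aysp,sdgmo,zya] add [mgj,aauov,aqzp] -> 13 lines: luu qxv mgj aauov aqzp bdnf poh bxrav zhnk gdtoq oed vlqwf was
Final line 1: luu

Answer: luu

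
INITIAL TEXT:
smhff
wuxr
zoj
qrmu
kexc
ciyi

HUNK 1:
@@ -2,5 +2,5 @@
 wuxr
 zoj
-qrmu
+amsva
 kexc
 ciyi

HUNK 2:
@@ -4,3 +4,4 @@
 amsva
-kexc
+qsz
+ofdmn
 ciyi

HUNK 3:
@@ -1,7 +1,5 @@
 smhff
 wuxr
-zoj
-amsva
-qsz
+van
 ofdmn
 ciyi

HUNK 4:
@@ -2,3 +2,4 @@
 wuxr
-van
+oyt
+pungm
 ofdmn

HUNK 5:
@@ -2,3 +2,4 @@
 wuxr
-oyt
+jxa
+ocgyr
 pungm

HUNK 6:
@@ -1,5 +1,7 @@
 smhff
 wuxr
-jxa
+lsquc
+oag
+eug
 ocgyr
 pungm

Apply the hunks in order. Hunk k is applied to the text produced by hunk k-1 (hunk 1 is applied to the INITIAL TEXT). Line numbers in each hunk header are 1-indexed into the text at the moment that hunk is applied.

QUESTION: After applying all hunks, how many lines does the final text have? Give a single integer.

Hunk 1: at line 2 remove [qrmu] add [amsva] -> 6 lines: smhff wuxr zoj amsva kexc ciyi
Hunk 2: at line 4 remove [kexc] add [qsz,ofdmn] -> 7 lines: smhff wuxr zoj amsva qsz ofdmn ciyi
Hunk 3: at line 1 remove [zoj,amsva,qsz] add [van] -> 5 lines: smhff wuxr van ofdmn ciyi
Hunk 4: at line 2 remove [van] add [oyt,pungm] -> 6 lines: smhff wuxr oyt pungm ofdmn ciyi
Hunk 5: at line 2 remove [oyt] add [jxa,ocgyr] -> 7 lines: smhff wuxr jxa ocgyr pungm ofdmn ciyi
Hunk 6: at line 1 remove [jxa] add [lsquc,oag,eug] -> 9 lines: smhff wuxr lsquc oag eug ocgyr pungm ofdmn ciyi
Final line count: 9

Answer: 9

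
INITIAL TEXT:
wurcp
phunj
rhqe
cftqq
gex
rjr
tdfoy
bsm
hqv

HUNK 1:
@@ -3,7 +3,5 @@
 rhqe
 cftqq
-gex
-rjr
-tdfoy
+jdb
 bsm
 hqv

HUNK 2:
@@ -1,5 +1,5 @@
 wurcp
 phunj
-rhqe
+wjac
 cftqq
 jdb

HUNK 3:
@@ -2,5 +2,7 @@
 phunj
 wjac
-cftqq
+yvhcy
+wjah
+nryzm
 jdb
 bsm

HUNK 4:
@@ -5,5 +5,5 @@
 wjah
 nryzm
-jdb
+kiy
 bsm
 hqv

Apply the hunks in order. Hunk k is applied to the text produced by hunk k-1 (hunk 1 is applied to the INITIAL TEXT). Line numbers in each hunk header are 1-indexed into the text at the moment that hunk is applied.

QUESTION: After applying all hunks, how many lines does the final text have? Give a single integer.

Answer: 9

Derivation:
Hunk 1: at line 3 remove [gex,rjr,tdfoy] add [jdb] -> 7 lines: wurcp phunj rhqe cftqq jdb bsm hqv
Hunk 2: at line 1 remove [rhqe] add [wjac] -> 7 lines: wurcp phunj wjac cftqq jdb bsm hqv
Hunk 3: at line 2 remove [cftqq] add [yvhcy,wjah,nryzm] -> 9 lines: wurcp phunj wjac yvhcy wjah nryzm jdb bsm hqv
Hunk 4: at line 5 remove [jdb] add [kiy] -> 9 lines: wurcp phunj wjac yvhcy wjah nryzm kiy bsm hqv
Final line count: 9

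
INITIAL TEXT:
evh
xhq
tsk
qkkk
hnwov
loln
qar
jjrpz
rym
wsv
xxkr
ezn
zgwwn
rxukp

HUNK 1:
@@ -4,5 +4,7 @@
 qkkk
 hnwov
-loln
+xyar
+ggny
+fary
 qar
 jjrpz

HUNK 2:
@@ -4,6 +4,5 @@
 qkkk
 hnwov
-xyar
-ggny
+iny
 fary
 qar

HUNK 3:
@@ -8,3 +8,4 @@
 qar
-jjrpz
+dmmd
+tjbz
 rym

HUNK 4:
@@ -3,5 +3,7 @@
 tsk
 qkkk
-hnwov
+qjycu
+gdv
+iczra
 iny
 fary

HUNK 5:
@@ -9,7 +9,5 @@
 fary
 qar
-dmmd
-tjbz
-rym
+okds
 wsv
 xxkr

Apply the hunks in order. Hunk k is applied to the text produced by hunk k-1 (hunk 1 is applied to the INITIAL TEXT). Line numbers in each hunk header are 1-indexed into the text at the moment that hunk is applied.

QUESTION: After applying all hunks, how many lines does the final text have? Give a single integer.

Answer: 16

Derivation:
Hunk 1: at line 4 remove [loln] add [xyar,ggny,fary] -> 16 lines: evh xhq tsk qkkk hnwov xyar ggny fary qar jjrpz rym wsv xxkr ezn zgwwn rxukp
Hunk 2: at line 4 remove [xyar,ggny] add [iny] -> 15 lines: evh xhq tsk qkkk hnwov iny fary qar jjrpz rym wsv xxkr ezn zgwwn rxukp
Hunk 3: at line 8 remove [jjrpz] add [dmmd,tjbz] -> 16 lines: evh xhq tsk qkkk hnwov iny fary qar dmmd tjbz rym wsv xxkr ezn zgwwn rxukp
Hunk 4: at line 3 remove [hnwov] add [qjycu,gdv,iczra] -> 18 lines: evh xhq tsk qkkk qjycu gdv iczra iny fary qar dmmd tjbz rym wsv xxkr ezn zgwwn rxukp
Hunk 5: at line 9 remove [dmmd,tjbz,rym] add [okds] -> 16 lines: evh xhq tsk qkkk qjycu gdv iczra iny fary qar okds wsv xxkr ezn zgwwn rxukp
Final line count: 16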